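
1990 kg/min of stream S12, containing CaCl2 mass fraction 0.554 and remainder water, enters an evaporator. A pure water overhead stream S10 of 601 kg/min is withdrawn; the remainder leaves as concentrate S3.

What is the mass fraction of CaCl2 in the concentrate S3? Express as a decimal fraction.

CaCl2 is not removed: 1990×0.554 = 1102.5 kg/min of CaCl2 enters S3.
Concentrate = 1990 − 601 = 1389 kg/min.
Mass fraction = 1102.5/1389 = 0.794.

0.794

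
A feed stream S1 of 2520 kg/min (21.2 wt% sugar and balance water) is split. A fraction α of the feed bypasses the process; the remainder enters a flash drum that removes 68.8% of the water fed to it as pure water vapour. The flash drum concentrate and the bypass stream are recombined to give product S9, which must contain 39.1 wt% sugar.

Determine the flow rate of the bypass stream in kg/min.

392 kg/min

All 2520×0.212 = 534.24 kg/min of sugar reaches S9, so S9 = 534.24/0.391 = 1366.3 kg/min and vapour = 1153.7 kg/min.
The evaporator receives (1−α)·2520 of feed at 0.788 water and removes 0.688 of that water:
0.688×0.788×(1−α)×2520 = 1153.7
(1−α) = 1153.7/1366.2 = 0.8444;  α = 0.1556.
Bypass flow = 0.1556×2520 = 392.05 kg/min.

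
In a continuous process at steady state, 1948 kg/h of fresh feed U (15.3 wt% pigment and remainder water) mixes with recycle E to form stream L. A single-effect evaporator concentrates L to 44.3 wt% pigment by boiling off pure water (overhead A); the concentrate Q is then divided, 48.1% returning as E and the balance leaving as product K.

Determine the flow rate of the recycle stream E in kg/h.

Overall pigment balance (none leaves overhead): pigment in fresh feed = pigment in product, i.e. 1948×0.153 = (1−0.481)·Q·0.443.
Q = 298.04/(0.443×0.519) = 1296.3 kg/h.
Recycle E = 0.481×1296.3 = 623.53 kg/h.

623.5 kg/h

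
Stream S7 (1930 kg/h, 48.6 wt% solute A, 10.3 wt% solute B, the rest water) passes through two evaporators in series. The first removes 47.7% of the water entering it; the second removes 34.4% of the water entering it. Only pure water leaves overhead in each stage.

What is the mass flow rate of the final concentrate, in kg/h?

1409 kg/h

water in feed = 1930×0.411 = 793.23 kg/h.
After stage 1: water left = (1−0.477)×793.23 = 414.86; stream total = 1551.6 kg/h.
After stage 2: water left = (1−0.344)×414.86 = 272.15; final concentrate = 1408.9 kg/h.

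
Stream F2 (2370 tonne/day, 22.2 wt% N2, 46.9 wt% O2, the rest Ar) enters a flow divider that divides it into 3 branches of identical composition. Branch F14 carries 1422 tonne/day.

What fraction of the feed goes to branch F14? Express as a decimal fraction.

Fraction to F14 = 1422/2370 = 0.6000.

0.600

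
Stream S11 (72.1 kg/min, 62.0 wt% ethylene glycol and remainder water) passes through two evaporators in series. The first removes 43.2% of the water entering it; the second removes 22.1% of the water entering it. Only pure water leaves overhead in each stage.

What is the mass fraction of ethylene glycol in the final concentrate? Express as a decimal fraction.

water in feed = 72.1×0.380 = 27.398 kg/min.
After stage 1: water left = (1−0.432)×27.398 = 15.562; stream total = 60.264 kg/min.
After stage 2: water left = (1−0.221)×15.562 = 12.123; final concentrate = 56.825 kg/min.
ethylene glycol fraction = 44.702/56.825 = 0.787.

0.787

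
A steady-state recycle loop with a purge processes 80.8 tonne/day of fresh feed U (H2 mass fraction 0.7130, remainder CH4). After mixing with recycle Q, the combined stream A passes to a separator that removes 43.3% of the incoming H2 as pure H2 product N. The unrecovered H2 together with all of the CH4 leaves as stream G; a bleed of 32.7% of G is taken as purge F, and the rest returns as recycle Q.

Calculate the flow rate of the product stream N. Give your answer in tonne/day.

40.34 tonne/day

H2 in A: m_A = 80.8×0.713 + (1−0.327)·(1−0.433)·m_A, so m_A = 57.61/0.6184 = 93.159 tonne/day.
Product N = 0.433×93.159 = 40.338 tonne/day.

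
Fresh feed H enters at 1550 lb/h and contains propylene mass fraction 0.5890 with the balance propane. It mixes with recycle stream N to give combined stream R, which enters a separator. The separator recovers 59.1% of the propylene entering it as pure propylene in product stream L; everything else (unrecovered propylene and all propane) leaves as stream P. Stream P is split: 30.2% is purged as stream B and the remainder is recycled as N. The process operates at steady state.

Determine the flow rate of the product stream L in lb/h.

propylene in R: m_A = 1550×0.589 + (1−0.302)·(1−0.591)·m_A, so m_A = 912.95/0.7145 = 1277.7 lb/h.
Product L = 0.591×1277.7 = 755.13 lb/h.

755.1 lb/h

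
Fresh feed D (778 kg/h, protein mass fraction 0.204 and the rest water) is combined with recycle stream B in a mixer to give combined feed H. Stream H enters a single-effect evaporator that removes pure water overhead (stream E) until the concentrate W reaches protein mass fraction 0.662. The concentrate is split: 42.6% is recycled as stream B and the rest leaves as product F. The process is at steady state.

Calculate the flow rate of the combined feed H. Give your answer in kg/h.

Overall protein balance (none leaves overhead): protein in fresh feed = protein in product, i.e. 778×0.204 = (1−0.426)·W·0.662.
W = 158.71/(0.662×0.574) = 417.68 kg/h.
Recycle B = 0.426×417.68 = 177.93 kg/h.
Combined feed H = 778 + 177.93 = 955.93 kg/h.

955.9 kg/h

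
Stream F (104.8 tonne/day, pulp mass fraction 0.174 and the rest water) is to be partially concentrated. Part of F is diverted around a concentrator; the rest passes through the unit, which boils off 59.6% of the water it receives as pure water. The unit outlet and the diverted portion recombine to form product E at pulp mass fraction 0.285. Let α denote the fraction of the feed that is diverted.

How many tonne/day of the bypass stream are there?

21.89 tonne/day

All 104.8×0.174 = 18.235 tonne/day of pulp reaches E, so E = 18.235/0.285 = 63.983 tonne/day and vapour = 40.817 tonne/day.
The evaporator receives (1−α)·104.8 of feed at 0.826 water and removes 0.596 of that water:
0.596×0.826×(1−α)×104.8 = 40.817
(1−α) = 40.817/51.593 = 0.7911;  α = 0.2089.
Bypass flow = 0.2089×104.8 = 21.889 tonne/day.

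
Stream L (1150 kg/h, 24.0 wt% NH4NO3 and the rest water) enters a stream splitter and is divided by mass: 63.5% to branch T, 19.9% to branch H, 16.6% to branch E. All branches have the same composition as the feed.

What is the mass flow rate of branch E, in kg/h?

Branch E flow = 0.166×1150 = 190.9 kg/h.

190.9 kg/h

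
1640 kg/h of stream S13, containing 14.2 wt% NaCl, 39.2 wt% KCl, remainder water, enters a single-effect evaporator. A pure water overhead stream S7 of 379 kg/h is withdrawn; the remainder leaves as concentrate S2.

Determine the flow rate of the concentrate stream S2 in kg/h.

1261 kg/h

Concentrate = 1640 − 379 = 1261 kg/h.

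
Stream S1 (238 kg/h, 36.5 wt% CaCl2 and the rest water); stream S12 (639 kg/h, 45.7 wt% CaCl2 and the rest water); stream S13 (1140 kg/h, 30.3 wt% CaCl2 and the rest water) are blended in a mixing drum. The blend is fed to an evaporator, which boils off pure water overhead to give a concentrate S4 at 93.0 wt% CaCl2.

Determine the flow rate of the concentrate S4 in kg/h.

778.8 kg/h

CaCl2 entering = 238×0.365 + 639×0.457 + 1140×0.303 = 724.31 kg/h.
All CaCl2 reports to S4, so S4 = 724.31/0.930 = 778.83 kg/h.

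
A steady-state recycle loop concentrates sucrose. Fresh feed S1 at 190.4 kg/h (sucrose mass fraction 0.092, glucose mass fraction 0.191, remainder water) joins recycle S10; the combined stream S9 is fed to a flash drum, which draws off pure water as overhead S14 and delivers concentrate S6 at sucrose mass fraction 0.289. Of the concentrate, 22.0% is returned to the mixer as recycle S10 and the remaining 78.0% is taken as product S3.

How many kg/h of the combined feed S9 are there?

207.5 kg/h

Overall sucrose balance (none leaves overhead): sucrose in fresh feed = sucrose in product, i.e. 190.4×0.092 = (1−0.220)·S6·0.289.
S6 = 17.517/(0.289×0.780) = 77.707 kg/h.
Recycle S10 = 0.220×77.707 = 17.096 kg/h.
Combined feed S9 = 190.4 + 17.096 = 207.5 kg/h.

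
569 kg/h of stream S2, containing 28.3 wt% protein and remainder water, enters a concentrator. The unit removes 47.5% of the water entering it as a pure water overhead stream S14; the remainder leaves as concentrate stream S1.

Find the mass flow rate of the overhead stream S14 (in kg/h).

water entering = 569×0.717 = 407.97 kg/h; overhead removed = 0.475×407.97 = 193.79 kg/h.

193.8 kg/h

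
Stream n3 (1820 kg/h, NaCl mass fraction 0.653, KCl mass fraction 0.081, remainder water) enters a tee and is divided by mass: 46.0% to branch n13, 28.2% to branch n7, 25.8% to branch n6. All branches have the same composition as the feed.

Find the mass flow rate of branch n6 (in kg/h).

469.6 kg/h

Branch n6 flow = 0.258×1820 = 469.56 kg/h.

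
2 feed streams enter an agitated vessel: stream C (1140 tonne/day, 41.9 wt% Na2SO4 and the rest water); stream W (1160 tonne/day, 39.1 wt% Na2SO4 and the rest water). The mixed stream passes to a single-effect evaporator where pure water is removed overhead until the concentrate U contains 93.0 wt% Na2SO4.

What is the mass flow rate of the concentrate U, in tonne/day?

Na2SO4 entering = 1140×0.419 + 1160×0.391 = 931.22 tonne/day.
All Na2SO4 reports to U, so U = 931.22/0.930 = 1001.3 tonne/day.

1001 tonne/day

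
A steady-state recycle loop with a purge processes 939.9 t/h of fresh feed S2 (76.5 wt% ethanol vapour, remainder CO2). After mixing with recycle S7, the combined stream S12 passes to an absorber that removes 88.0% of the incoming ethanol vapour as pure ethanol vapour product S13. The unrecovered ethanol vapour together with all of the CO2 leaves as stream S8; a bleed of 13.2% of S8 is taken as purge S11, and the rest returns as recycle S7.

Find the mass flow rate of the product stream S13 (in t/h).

ethanol vapour in S12: m_A = 939.9×0.765 + (1−0.132)·(1−0.880)·m_A, so m_A = 719.02/0.8958 = 802.62 t/h.
Product S13 = 0.880×802.62 = 706.31 t/h.

706.3 t/h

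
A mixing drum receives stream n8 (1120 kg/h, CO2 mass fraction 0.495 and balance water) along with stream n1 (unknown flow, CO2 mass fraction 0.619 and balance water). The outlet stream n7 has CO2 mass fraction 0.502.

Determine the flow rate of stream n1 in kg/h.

Let n1 be the unknown flow. Total out = 1120 + n1.
CO2 balance: 554.4 + 0.619·n1 = 0.502·(1120 + n1)
(0.619 − 0.502)·n1 = 0.502×1120 − 554.4 = 7.84
n1 = 7.84 / 0.117 = 67.009 kg/h

67.01 kg/h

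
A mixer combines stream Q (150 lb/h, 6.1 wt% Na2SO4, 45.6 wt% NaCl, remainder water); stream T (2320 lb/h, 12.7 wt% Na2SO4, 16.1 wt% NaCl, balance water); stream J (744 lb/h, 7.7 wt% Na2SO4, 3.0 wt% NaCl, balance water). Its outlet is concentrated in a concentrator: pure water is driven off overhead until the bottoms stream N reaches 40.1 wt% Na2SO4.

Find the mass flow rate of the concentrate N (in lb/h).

900.4 lb/h

Na2SO4 entering = 150×0.061 + 2320×0.127 + 744×0.077 = 361.08 lb/h.
All Na2SO4 reports to N, so N = 361.08/0.401 = 900.44 lb/h.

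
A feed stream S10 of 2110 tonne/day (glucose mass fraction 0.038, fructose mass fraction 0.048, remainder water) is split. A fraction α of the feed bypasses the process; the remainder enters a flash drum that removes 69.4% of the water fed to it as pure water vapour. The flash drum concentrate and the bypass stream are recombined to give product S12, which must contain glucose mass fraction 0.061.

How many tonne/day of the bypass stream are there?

All 2110×0.038 = 80.18 tonne/day of glucose reaches S12, so S12 = 80.18/0.061 = 1314.4 tonne/day and vapour = 795.57 tonne/day.
The evaporator receives (1−α)·2110 of feed at 0.914 water and removes 0.694 of that water:
0.694×0.914×(1−α)×2110 = 795.57
(1−α) = 795.57/1338.4 = 0.5944;  α = 0.4056.
Bypass flow = 0.4056×2110 = 855.78 tonne/day.

855.8 tonne/day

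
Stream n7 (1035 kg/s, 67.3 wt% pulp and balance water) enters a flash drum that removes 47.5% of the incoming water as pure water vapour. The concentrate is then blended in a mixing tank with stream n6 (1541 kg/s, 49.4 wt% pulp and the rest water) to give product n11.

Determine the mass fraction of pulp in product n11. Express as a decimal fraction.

0.6036

Vapour removed = 0.475×0.327×1035 = 160.76 kg/s; concentrate = 874.24 kg/s.
pulp reaching the mixer = 696.56 (from concentrate) + 1541×0.494 = 1457.8 kg/s.
Product flow = 874.24 + 1541 = 2415.2 kg/s; pulp fraction = 0.6036.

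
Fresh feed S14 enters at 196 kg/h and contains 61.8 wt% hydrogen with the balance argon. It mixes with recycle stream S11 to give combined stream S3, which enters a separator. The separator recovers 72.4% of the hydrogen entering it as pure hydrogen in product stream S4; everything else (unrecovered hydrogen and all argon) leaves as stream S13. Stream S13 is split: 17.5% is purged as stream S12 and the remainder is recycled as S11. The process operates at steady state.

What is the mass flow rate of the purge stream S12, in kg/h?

argon enters only via S14 and leaves only via the purge: 196×0.382 = 0.175×(argon in S13), and the separator passes all argon, so argon in S3 = argon in S13 = 427.84 kg/h.
hydrogen in S3: m_A = 196×0.618 + (1−0.175)·(1−0.724)·m_A, so m_A = 121.13/0.7723 = 156.84 kg/h.
S13 = (1−0.724)×156.84 + 427.84 = 471.13 kg/h.
Purge S12 = 0.175×471.13 = 82.447 kg/h.

82.45 kg/h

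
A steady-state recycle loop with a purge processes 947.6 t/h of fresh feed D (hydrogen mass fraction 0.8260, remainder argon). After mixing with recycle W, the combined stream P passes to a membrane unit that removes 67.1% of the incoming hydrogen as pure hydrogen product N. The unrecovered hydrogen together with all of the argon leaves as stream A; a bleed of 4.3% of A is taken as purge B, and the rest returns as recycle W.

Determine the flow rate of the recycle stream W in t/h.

4029 t/h

argon enters only via D and leaves only via the purge: 947.6×0.174 = 0.043×(argon in A), and the membrane unit passes all argon, so argon in P = argon in A = 3834.5 t/h.
hydrogen in P: m_A = 947.6×0.826 + (1−0.043)·(1−0.671)·m_A, so m_A = 782.72/0.6851 = 1142.4 t/h.
A = (1−0.671)×1142.4 + 3834.5 = 4210.3 t/h.
Recycle W = (1−0.043)×4210.3 = 4029.3 t/h.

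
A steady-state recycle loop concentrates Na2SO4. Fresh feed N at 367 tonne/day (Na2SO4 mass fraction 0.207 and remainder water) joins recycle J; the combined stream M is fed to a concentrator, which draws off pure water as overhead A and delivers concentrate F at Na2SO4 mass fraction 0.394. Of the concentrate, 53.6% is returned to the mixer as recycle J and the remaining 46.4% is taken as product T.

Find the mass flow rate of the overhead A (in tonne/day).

174.2 tonne/day

Overall Na2SO4 balance (none leaves overhead): Na2SO4 in fresh feed = Na2SO4 in product, i.e. 367×0.207 = (1−0.536)·F·0.394.
F = 75.969/(0.394×0.464) = 415.55 tonne/day.
Recycle J = 0.536×415.55 = 222.73 tonne/day.
Combined feed M = 367 + 222.73 = 589.73 tonne/day.
Overhead A = M − F = 589.73 − 415.55 = 174.19 tonne/day.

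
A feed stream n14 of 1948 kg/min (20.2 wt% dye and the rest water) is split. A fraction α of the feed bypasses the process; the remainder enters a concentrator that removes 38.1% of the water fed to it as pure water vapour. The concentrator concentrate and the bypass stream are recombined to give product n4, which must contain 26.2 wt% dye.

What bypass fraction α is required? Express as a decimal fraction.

All 1948×0.202 = 393.5 kg/min of dye reaches n4, so n4 = 393.5/0.262 = 1501.9 kg/min and vapour = 446.11 kg/min.
The evaporator receives (1−α)·1948 of feed at 0.798 water and removes 0.381 of that water:
0.381×0.798×(1−α)×1948 = 446.11
(1−α) = 446.11/592.27 = 0.7532;  α = 0.2468.

0.247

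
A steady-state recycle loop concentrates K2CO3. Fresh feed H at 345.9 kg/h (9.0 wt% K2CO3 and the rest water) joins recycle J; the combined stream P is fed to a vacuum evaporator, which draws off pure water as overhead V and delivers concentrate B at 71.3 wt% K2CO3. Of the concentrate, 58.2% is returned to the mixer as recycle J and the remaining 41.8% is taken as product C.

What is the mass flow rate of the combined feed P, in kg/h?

Overall K2CO3 balance (none leaves overhead): K2CO3 in fresh feed = K2CO3 in product, i.e. 345.9×0.090 = (1−0.582)·B·0.713.
B = 31.131/(0.713×0.418) = 104.45 kg/h.
Recycle J = 0.582×104.45 = 60.793 kg/h.
Combined feed P = 345.9 + 60.793 = 406.69 kg/h.

406.7 kg/h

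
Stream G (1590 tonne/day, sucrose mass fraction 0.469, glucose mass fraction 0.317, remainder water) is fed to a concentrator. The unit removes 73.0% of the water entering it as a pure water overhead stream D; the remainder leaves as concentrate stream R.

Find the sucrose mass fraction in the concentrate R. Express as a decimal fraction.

sucrose is not removed: 1590×0.469 = 745.71 tonne/day of sucrose enters R.
water entering = 1590×0.214 = 340.26 tonne/day; overhead removed = 0.730×340.26 = 248.39 tonne/day.
Concentrate = 1590 − 248.39 = 1341.6 tonne/day.
Mass fraction = 745.71/1341.6 = 0.556.

0.556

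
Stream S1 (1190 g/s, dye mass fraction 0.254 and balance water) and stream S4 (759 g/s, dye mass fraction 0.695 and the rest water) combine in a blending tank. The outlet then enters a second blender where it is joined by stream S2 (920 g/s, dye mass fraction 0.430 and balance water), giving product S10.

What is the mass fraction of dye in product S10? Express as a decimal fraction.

0.427

Overall, product flow = 2869 g/s.
dye in = 1190×0.254 + 759×0.695 + 920×0.430 = 1225.4 g/s.
dye fraction in S10 = 0.427.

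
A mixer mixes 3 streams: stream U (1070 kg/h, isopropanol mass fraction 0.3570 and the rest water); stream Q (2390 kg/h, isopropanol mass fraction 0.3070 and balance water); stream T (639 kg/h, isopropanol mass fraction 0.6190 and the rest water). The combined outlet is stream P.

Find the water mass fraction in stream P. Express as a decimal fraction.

0.6313

Total flow out = 1070 + 2390 + 639 = 4099 kg/h.
water in = 1070×0.643 + 2390×0.693 + 639×0.381 = 2587.7 kg/h.
water mass fraction in P = 2587.7/4099 = 0.6313.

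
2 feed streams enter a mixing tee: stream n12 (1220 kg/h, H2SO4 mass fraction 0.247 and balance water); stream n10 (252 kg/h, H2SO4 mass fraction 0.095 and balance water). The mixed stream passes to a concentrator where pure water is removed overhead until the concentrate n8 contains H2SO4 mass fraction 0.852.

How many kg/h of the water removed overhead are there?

H2SO4 entering = 1220×0.247 + 252×0.095 = 325.28 kg/h.
All H2SO4 reports to n8, so n8 = 325.28/0.852 = 381.78 kg/h.
Total feed = 1472 kg/h; overhead = 1472 − 381.78 = 1090.2 kg/h.

1090 kg/h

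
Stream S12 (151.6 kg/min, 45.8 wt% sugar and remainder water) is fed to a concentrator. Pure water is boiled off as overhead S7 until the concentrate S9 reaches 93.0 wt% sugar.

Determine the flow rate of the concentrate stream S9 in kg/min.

sugar is conserved: 151.6×0.458 = 69.433 kg/min all reports to the concentrate.
Concentrate = 69.433/(target fraction) = 74.659 kg/min.

74.66 kg/min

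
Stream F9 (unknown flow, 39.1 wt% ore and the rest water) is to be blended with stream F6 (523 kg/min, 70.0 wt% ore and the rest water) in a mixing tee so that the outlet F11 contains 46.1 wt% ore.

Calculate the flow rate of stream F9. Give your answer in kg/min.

Let F9 be the unknown flow. Total out = 523 + F9.
ore balance: 366.1 + 0.391·F9 = 0.461·(523 + F9)
(0.391 − 0.461)·F9 = 0.461×523 − 366.1 = -125
F9 = -125 / -0.070 = 1785.7 kg/min

1786 kg/min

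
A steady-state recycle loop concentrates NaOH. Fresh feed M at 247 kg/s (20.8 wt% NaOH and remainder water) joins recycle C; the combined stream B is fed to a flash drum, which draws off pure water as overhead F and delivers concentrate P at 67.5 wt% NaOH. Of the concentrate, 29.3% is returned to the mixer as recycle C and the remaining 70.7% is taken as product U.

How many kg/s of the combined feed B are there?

Overall NaOH balance (none leaves overhead): NaOH in fresh feed = NaOH in product, i.e. 247×0.208 = (1−0.293)·P·0.675.
P = 51.376/(0.675×0.707) = 107.66 kg/s.
Recycle C = 0.293×107.66 = 31.543 kg/s.
Combined feed B = 247 + 31.543 = 278.54 kg/s.

278.5 kg/s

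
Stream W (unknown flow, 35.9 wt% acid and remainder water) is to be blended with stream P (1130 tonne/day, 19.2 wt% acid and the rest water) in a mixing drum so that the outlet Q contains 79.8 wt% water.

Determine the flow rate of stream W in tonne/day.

71.97 tonne/day

Let W be the unknown flow. Total out = 1130 + W.
water balance: 913.04 + 0.641·W = 0.798·(1130 + W)
(0.641 − 0.798)·W = 0.798×1130 − 913.04 = -11.3
W = -11.3 / -0.157 = 71.975 tonne/day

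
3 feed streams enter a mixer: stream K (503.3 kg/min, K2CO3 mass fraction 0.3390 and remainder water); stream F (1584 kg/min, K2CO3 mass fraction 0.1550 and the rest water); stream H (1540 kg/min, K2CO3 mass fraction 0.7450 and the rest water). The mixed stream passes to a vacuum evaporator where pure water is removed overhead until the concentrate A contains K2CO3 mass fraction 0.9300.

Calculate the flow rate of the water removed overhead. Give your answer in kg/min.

K2CO3 entering = 503.3×0.339 + 1584×0.155 + 1540×0.745 = 1563.4 kg/min.
All K2CO3 reports to A, so A = 1563.4/0.930 = 1681.1 kg/min.
Total feed = 3627.3 kg/min; overhead = 3627.3 − 1681.1 = 1946.2 kg/min.

1946 kg/min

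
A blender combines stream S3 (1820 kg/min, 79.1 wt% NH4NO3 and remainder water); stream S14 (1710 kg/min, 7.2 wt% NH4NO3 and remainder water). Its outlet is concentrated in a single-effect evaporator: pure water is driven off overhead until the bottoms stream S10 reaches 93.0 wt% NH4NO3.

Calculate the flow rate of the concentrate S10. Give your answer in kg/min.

1680 kg/min

NH4NO3 entering = 1820×0.791 + 1710×0.072 = 1562.7 kg/min.
All NH4NO3 reports to S10, so S10 = 1562.7/0.930 = 1680.4 kg/min.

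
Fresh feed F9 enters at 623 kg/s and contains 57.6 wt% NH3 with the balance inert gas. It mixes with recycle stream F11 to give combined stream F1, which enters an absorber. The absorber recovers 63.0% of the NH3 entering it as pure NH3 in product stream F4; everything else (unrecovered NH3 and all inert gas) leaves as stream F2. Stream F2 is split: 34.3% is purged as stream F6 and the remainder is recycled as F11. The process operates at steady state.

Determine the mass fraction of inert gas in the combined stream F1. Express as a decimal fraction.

inert gas enters only via F9 and leaves only via the purge: 623×0.424 = 0.343×(inert gas in F2), and the absorber passes all inert gas, so inert gas in F1 = inert gas in F2 = 770.12 kg/s.
NH3 in F1: m_A = 623×0.576 + (1−0.343)·(1−0.630)·m_A, so m_A = 358.85/0.7569 = 474.1 kg/s.
F1 = 474.1 + 770.12 = 1244.2 kg/s.
inert gas fraction in F1 = 770.12/1244.2 = 0.6190.

0.6190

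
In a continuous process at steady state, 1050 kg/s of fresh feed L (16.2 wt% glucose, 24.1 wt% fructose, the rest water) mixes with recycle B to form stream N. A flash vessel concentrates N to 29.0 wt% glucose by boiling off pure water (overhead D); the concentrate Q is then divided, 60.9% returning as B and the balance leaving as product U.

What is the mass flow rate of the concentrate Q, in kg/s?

1500 kg/s

Overall glucose balance (none leaves overhead): glucose in fresh feed = glucose in product, i.e. 1050×0.162 = (1−0.609)·Q·0.290.
Q = 170.1/(0.290×0.391) = 1500.1 kg/s.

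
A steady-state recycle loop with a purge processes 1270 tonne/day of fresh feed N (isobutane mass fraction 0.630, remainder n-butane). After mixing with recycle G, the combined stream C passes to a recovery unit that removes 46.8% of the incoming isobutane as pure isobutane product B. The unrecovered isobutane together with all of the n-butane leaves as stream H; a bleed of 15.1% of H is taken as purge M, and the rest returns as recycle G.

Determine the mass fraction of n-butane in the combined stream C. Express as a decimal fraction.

0.681

n-butane enters only via N and leaves only via the purge: 1270×0.370 = 0.151×(n-butane in H), and the recovery unit passes all n-butane, so n-butane in C = n-butane in H = 3111.9 tonne/day.
isobutane in C: m_A = 1270×0.630 + (1−0.151)·(1−0.468)·m_A, so m_A = 800.1/0.5483 = 1459.2 tonne/day.
C = 1459.2 + 3111.9 = 4571.1 tonne/day.
n-butane fraction in C = 3111.9/4571.1 = 0.681.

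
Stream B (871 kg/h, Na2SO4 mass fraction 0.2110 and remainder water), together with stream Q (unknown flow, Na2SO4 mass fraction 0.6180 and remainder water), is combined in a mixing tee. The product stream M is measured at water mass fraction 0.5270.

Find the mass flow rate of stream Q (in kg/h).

Let Q be the unknown flow. Total out = 871 + Q.
water balance: 687.22 + 0.382·Q = 0.527·(871 + Q)
(0.382 − 0.527)·Q = 0.527×871 − 687.22 = -228.2
Q = -228.2 / -0.145 = 1573.8 kg/h

1574 kg/h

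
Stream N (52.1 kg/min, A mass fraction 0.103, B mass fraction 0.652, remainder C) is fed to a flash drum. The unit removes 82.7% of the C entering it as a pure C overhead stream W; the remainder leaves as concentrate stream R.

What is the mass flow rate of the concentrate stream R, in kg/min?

41.54 kg/min

C entering = 52.1×0.245 = 12.764 kg/min; overhead removed = 0.827×12.764 = 10.556 kg/min.
Concentrate = 52.1 − 10.556 = 41.544 kg/min.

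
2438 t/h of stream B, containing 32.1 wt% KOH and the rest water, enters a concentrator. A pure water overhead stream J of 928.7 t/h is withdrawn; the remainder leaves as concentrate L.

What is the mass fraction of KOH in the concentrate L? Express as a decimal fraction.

KOH is not removed: 2438×0.321 = 782.6 t/h of KOH enters L.
Concentrate = 2438 − 928.7 = 1509.3 t/h.
Mass fraction = 782.6/1509.3 = 0.5185.

0.5185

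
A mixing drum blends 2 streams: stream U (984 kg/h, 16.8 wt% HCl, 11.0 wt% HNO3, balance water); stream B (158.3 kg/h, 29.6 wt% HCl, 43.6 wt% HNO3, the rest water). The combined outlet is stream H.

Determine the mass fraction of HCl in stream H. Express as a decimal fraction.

0.1857

Total flow out = 984 + 158.3 = 1142.3 kg/h.
HCl in = 984×0.168 + 158.3×0.296 = 212.17 kg/h.
HCl mass fraction in H = 212.17/1142.3 = 0.1857.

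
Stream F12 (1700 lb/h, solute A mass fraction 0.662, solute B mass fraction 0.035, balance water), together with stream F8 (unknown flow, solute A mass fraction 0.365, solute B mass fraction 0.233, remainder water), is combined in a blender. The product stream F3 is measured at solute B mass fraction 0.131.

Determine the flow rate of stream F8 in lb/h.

1600 lb/h

Let F8 be the unknown flow. Total out = 1700 + F8.
solute B balance: 59.5 + 0.233·F8 = 0.131·(1700 + F8)
(0.233 − 0.131)·F8 = 0.131×1700 − 59.5 = 163.2
F8 = 163.2 / 0.102 = 1600 lb/h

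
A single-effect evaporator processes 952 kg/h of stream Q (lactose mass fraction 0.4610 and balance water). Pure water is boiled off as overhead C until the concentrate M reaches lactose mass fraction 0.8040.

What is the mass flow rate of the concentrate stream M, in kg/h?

lactose is conserved: 952×0.461 = 438.87 kg/h all reports to the concentrate.
Concentrate = 438.87/(target fraction) = 545.86 kg/h.

545.9 kg/h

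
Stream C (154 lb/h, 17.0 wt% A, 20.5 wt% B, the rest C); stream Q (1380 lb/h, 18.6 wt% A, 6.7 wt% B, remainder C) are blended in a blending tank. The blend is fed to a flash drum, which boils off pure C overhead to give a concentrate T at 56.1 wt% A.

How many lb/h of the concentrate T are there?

504.2 lb/h

A entering = 154×0.170 + 1380×0.186 = 282.86 lb/h.
All A reports to T, so T = 282.86/0.561 = 504.21 lb/h.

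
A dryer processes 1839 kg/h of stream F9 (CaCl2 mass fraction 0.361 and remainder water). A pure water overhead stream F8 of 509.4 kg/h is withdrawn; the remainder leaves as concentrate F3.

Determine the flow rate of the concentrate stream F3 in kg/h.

Concentrate = 1839 − 509.4 = 1329.6 kg/h.

1330 kg/h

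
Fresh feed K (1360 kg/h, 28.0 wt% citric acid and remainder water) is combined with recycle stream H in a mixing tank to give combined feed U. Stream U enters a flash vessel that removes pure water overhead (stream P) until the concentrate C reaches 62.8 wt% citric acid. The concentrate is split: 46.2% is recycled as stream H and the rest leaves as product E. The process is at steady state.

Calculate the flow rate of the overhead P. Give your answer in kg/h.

753.6 kg/h

Overall citric acid balance (none leaves overhead): citric acid in fresh feed = citric acid in product, i.e. 1360×0.280 = (1−0.462)·C·0.628.
C = 380.8/(0.628×0.538) = 1127.1 kg/h.
Recycle H = 0.462×1127.1 = 520.71 kg/h.
Combined feed U = 1360 + 520.71 = 1880.7 kg/h.
Overhead P = U − C = 1880.7 − 1127.1 = 753.63 kg/h.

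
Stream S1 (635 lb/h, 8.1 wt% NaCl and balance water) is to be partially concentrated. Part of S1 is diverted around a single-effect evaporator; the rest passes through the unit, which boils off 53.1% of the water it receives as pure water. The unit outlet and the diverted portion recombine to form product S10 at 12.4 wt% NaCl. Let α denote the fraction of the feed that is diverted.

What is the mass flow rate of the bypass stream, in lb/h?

183.8 lb/h

All 635×0.081 = 51.435 lb/h of NaCl reaches S10, so S10 = 51.435/0.124 = 414.8 lb/h and vapour = 220.2 lb/h.
The evaporator receives (1−α)·635 of feed at 0.919 water and removes 0.531 of that water:
0.531×0.919×(1−α)×635 = 220.2
(1−α) = 220.2/309.87 = 0.7106;  α = 0.2894.
Bypass flow = 0.2894×635 = 183.76 lb/h.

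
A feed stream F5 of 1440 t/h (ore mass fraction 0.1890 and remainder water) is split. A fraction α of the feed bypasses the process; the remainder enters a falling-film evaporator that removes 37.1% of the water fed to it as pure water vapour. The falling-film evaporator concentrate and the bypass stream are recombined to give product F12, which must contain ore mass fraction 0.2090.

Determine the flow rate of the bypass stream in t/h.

All 1440×0.189 = 272.16 t/h of ore reaches F12, so F12 = 272.16/0.209 = 1302.2 t/h and vapour = 137.8 t/h.
The evaporator receives (1−α)·1440 of feed at 0.811 water and removes 0.371 of that water:
0.371×0.811×(1−α)×1440 = 137.8
(1−α) = 137.8/433.27 = 0.3180;  α = 0.6820.
Bypass flow = 0.6820×1440 = 982.01 t/h.

982 t/h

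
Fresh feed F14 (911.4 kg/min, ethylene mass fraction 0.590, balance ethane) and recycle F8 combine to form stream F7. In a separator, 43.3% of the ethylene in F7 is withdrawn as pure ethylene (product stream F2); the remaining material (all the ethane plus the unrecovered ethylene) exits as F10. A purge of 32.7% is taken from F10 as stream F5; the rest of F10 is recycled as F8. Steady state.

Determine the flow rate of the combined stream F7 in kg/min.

2012 kg/min

ethane enters only via F14 and leaves only via the purge: 911.4×0.410 = 0.327×(ethane in F10), and the separator passes all ethane, so ethane in F7 = ethane in F10 = 1142.7 kg/min.
ethylene in F7: m_A = 911.4×0.590 + (1−0.327)·(1−0.433)·m_A, so m_A = 537.73/0.6184 = 869.53 kg/min.
F7 = 869.53 + 1142.7 = 2012.3 kg/min.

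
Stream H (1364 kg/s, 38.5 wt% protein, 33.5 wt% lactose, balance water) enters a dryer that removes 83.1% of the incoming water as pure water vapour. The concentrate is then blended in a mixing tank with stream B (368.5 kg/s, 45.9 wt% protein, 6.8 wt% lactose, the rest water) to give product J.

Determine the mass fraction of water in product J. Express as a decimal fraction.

Vapour removed = 0.831×0.280×1364 = 317.38 kg/s; concentrate = 1046.6 kg/s.
water reaching the mixer = 64.544 (from concentrate) + 368.5×0.473 = 238.84 kg/s.
Product flow = 1046.6 + 368.5 = 1415.1 kg/s; water fraction = 0.169.

0.169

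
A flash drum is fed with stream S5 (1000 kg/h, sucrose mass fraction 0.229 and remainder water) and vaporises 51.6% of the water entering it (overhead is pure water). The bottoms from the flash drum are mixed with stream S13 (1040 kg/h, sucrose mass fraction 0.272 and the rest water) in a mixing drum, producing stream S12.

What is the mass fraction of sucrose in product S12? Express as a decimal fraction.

Vapour removed = 0.516×0.771×1000 = 397.84 kg/h; concentrate = 602.16 kg/h.
sucrose reaching the mixer = 229 (from concentrate) + 1040×0.272 = 511.88 kg/h.
Product flow = 602.16 + 1040 = 1642.2 kg/h; sucrose fraction = 0.312.

0.312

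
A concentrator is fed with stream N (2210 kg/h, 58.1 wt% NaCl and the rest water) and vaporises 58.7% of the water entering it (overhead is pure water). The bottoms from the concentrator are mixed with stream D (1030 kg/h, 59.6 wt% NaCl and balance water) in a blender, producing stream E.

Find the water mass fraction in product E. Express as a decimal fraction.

0.2962

Vapour removed = 0.587×0.419×2210 = 543.56 kg/h; concentrate = 1666.4 kg/h.
water reaching the mixer = 382.43 (from concentrate) + 1030×0.404 = 798.55 kg/h.
Product flow = 1666.4 + 1030 = 2696.4 kg/h; water fraction = 0.2962.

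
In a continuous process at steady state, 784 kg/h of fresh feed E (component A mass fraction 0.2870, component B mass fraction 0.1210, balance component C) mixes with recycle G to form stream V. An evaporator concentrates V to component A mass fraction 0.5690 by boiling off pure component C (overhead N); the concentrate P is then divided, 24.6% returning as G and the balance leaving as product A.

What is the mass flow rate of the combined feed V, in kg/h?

Overall component A balance (none leaves overhead): component A in fresh feed = component A in product, i.e. 784×0.287 = (1−0.246)·P·0.569.
P = 225.01/(0.569×0.754) = 524.46 kg/h.
Recycle G = 0.246×524.46 = 129.02 kg/h.
Combined feed V = 784 + 129.02 = 913.02 kg/h.

913 kg/h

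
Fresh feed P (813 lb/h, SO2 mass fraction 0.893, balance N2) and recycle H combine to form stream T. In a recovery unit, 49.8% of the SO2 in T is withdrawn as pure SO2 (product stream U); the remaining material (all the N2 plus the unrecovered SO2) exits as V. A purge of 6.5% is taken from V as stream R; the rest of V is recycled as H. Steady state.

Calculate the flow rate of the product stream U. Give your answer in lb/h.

681.4 lb/h

SO2 in T: m_A = 813×0.893 + (1−0.065)·(1−0.498)·m_A, so m_A = 726.01/0.5306 = 1368.2 lb/h.
Product U = 0.498×1368.2 = 681.36 lb/h.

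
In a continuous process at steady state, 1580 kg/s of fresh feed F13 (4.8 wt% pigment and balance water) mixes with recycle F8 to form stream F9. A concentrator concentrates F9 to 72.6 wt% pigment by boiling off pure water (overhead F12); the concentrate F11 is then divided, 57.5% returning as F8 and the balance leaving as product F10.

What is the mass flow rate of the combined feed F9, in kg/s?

1721 kg/s

Overall pigment balance (none leaves overhead): pigment in fresh feed = pigment in product, i.e. 1580×0.048 = (1−0.575)·F11·0.726.
F11 = 75.84/(0.726×0.425) = 245.79 kg/s.
Recycle F8 = 0.575×245.79 = 141.33 kg/s.
Combined feed F9 = 1580 + 141.33 = 1721.3 kg/s.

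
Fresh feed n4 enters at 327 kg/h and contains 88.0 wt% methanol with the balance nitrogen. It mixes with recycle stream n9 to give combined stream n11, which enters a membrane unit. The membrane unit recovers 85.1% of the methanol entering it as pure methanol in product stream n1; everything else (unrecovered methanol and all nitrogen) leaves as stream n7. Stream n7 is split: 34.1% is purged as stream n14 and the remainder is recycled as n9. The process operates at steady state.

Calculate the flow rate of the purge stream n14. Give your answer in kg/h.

nitrogen enters only via n4 and leaves only via the purge: 327×0.120 = 0.341×(nitrogen in n7), and the membrane unit passes all nitrogen, so nitrogen in n11 = nitrogen in n7 = 115.07 kg/h.
methanol in n11: m_A = 327×0.880 + (1−0.341)·(1−0.851)·m_A, so m_A = 287.76/0.9018 = 319.09 kg/h.
n7 = (1−0.851)×319.09 + 115.07 = 162.62 kg/h.
Purge n14 = 0.341×162.62 = 55.453 kg/h.

55.45 kg/h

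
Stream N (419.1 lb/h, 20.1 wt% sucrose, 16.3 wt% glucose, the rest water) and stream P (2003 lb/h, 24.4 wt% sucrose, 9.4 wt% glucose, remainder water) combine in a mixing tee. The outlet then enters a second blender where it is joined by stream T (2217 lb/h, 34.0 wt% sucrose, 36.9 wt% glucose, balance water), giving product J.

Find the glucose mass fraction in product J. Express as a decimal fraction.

Overall, product flow = 4639.1 lb/h.
glucose in = 419.1×0.163 + 2003×0.094 + 2217×0.369 = 1074.7 lb/h.
glucose fraction in J = 0.232.

0.232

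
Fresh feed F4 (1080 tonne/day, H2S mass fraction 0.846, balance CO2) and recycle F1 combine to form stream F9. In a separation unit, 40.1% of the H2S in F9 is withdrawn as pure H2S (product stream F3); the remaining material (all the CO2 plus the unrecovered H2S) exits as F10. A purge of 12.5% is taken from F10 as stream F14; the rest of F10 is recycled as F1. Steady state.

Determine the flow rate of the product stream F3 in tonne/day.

H2S in F9: m_A = 1080×0.846 + (1−0.125)·(1−0.401)·m_A, so m_A = 913.68/0.4759 = 1920 tonne/day.
Product F3 = 0.401×1920 = 769.92 tonne/day.

769.9 tonne/day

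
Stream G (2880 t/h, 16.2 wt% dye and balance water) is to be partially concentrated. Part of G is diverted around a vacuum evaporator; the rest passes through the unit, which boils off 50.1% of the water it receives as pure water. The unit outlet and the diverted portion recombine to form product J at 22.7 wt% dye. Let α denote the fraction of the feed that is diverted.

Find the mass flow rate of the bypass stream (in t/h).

915.7 t/h

All 2880×0.162 = 466.56 t/h of dye reaches J, so J = 466.56/0.227 = 2055.3 t/h and vapour = 824.67 t/h.
The evaporator receives (1−α)·2880 of feed at 0.838 water and removes 0.501 of that water:
0.501×0.838×(1−α)×2880 = 824.67
(1−α) = 824.67/1209.1 = 0.6820;  α = 0.3180.
Bypass flow = 0.3180×2880 = 915.74 t/h.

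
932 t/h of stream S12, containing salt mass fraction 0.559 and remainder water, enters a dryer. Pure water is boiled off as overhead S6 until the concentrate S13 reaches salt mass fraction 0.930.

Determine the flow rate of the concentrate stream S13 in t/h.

560.2 t/h

salt is conserved: 932×0.559 = 520.99 t/h all reports to the concentrate.
Concentrate = 520.99/(target fraction) = 560.2 t/h.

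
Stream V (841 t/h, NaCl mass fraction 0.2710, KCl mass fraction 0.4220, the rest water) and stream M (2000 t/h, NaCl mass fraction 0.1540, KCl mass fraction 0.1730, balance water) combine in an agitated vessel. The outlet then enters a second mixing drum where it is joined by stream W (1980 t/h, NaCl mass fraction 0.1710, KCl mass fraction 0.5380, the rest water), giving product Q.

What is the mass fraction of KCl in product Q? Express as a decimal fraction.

Overall, product flow = 4821 t/h.
KCl in = 841×0.422 + 2000×0.173 + 1980×0.538 = 1766.1 t/h.
KCl fraction in Q = 0.3663.

0.3663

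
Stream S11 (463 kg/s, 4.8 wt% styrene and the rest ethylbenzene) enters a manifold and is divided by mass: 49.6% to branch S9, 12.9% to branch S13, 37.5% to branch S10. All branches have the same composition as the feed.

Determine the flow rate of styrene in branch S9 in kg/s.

Branch S9 total = 0.496×463 = 229.65 kg/s.
styrene in S9 = 0.048×229.65 = 11.023 kg/s.

11.02 kg/s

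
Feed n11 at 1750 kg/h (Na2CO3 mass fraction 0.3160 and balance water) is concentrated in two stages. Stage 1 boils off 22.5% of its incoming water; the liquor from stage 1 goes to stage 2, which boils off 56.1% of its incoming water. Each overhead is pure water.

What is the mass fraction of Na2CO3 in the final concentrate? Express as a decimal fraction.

0.5759

water in feed = 1750×0.684 = 1197 kg/h.
After stage 1: water left = (1−0.225)×1197 = 927.67; stream total = 1480.7 kg/h.
After stage 2: water left = (1−0.561)×927.67 = 407.25; final concentrate = 960.25 kg/h.
Na2CO3 fraction = 553/960.25 = 0.5759.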